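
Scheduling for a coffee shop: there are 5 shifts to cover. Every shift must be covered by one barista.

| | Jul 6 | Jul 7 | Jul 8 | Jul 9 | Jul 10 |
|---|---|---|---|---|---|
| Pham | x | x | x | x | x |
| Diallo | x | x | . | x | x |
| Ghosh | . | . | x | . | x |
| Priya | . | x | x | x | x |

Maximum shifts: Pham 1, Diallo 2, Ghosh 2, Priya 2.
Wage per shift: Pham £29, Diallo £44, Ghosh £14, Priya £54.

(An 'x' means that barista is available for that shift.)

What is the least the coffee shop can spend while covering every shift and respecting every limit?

£145

Picking the cheapest available barista for each shift independently would cost £115, but that ignores the shift limits.
An optimal schedule: Jul 6→Pham, Jul 7→Diallo, Jul 8→Ghosh, Jul 9→Diallo, Jul 10→Ghosh.
Total: 29 + 44 + 14 + 44 + 14 = £145.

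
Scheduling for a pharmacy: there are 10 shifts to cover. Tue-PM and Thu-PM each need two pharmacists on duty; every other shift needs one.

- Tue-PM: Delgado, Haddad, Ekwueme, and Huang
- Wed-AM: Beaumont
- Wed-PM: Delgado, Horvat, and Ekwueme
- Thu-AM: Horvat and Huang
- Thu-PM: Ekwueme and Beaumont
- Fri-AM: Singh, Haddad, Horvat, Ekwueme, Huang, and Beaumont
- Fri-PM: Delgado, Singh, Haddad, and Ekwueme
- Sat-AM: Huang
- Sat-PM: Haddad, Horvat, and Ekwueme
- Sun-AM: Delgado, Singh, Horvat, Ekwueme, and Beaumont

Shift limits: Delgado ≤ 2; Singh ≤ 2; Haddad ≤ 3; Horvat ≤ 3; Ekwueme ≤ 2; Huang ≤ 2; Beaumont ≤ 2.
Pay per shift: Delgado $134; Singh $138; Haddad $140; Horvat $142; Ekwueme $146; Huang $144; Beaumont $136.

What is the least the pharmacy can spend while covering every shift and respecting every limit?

$1668

Wed-AM can only be covered by Beaumont, so that assignment is forced.
Thu-PM can only be covered by Ekwueme and Beaumont, so that assignment is forced.
Sat-AM can only be covered by Huang, so that assignment is forced.
Picking the cheapest available pharmacist for each shift independently would cost $1656, but that ignores the shift limits.
An optimal schedule: Tue-PM→Delgado+Haddad, Wed-AM→Beaumont, Wed-PM→Delgado, Thu-AM→Horvat, Thu-PM→Beaumont+Ekwueme, Fri-AM→Haddad, Fri-PM→Singh, Sat-AM→Huang, Sat-PM→Haddad, Sun-AM→Singh.
Total: 134 + 140 + 136 + 134 + 142 + 136 + 146 + 140 + 138 + 144 + 140 + 138 = $1668.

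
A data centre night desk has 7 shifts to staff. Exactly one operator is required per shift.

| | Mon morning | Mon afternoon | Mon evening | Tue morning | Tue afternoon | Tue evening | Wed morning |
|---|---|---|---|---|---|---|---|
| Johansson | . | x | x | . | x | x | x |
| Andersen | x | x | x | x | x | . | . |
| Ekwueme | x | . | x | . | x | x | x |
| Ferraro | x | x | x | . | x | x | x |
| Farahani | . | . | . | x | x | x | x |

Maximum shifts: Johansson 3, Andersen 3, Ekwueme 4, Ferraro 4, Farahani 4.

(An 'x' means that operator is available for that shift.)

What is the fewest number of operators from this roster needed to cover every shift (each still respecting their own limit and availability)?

2

7 slots to fill and no one can take more than 4, so at least ⌈7/4⌉ = 2 operators are needed.
Andersen and Ekwueme alone can cover everything: Mon morning→Andersen, Mon afternoon→Andersen, Mon evening→Ekwueme, Tue morning→Andersen, Tue afternoon→Ekwueme, Tue evening→Ekwueme, Wed morning→Ekwueme.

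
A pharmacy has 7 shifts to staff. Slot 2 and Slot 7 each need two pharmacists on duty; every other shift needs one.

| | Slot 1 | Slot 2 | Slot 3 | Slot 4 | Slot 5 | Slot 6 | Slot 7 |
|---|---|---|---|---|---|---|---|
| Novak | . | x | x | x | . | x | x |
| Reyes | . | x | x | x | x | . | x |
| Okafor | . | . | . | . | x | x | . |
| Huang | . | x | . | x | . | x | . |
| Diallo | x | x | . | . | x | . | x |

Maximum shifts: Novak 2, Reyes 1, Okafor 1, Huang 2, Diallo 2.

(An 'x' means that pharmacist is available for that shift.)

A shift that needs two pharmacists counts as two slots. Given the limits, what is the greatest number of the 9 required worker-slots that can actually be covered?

8

Total capacity across all pharmacists is 2+1+1+2+2 = 8, and 9 slots are needed, so at most 8 can be filled.
An assignment achieving 8: Slot 1→Diallo, Slot 2→Huang, Slot 3→Novak, Slot 4→Novak, Slot 5→Okafor, Slot 6→Huang, Slot 7→Reyes+Diallo.
Loads: Novak 2/2, Reyes 1/1, Okafor 1/1, Huang 2/2, Diallo 2/2.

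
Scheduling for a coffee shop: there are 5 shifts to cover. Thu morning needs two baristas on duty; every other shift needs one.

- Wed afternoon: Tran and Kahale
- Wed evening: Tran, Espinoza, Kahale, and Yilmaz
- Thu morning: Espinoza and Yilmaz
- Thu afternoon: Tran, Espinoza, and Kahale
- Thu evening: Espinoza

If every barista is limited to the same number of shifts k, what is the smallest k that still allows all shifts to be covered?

2

With 4 baristas and 6 worker-slots to fill, someone must work at least ⌈6/4⌉ = 2 shifts, so k ≥ 2.
k = 2 works: Wed afternoon→Tran, Wed evening→Kahale, Thu morning→Espinoza+Yilmaz, Thu afternoon→Tran, Thu evening→Espinoza.
Loads: Tran 2, Espinoza 2, Kahale 1, Yilmaz 1 — all ≤ 2.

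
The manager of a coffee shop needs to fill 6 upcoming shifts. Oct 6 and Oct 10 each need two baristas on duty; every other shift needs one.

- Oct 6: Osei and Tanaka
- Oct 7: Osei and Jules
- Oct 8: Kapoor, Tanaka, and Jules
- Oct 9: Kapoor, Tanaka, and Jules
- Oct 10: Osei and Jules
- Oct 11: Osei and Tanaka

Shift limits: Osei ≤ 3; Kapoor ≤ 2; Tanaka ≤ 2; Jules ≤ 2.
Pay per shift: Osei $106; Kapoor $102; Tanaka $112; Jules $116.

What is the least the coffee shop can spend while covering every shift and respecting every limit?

$862

Oct 6 can only be covered by Osei and Tanaka, so that assignment is forced.
Oct 10 can only be covered by Osei and Jules, so that assignment is forced.
Picking the cheapest available barista for each shift independently would cost $856, but that ignores the shift limits.
An optimal schedule: Oct 6→Osei+Tanaka, Oct 7→Osei, Oct 8→Kapoor, Oct 9→Kapoor, Oct 10→Osei+Jules, Oct 11→Tanaka.
Total: 106 + 112 + 106 + 102 + 102 + 106 + 116 + 112 = $862.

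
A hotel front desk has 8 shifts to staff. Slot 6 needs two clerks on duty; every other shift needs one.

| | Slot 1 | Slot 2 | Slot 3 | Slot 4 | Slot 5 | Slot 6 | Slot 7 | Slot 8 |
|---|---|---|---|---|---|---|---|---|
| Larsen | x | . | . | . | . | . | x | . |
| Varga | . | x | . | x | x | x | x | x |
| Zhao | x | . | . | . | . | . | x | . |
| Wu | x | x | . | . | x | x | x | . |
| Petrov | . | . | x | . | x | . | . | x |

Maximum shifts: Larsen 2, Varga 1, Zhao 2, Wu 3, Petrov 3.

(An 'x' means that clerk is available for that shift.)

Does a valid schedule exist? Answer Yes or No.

Total capacity is 11 and 9 slots are needed, so capacity alone doesn't rule it out.
Shifts {Slot 4, Slot 6} need 3 worker-slots in total, but the clerks available for any of those shifts (Varga and Wu) can supply at most 2 among them. So no valid schedule exists.

No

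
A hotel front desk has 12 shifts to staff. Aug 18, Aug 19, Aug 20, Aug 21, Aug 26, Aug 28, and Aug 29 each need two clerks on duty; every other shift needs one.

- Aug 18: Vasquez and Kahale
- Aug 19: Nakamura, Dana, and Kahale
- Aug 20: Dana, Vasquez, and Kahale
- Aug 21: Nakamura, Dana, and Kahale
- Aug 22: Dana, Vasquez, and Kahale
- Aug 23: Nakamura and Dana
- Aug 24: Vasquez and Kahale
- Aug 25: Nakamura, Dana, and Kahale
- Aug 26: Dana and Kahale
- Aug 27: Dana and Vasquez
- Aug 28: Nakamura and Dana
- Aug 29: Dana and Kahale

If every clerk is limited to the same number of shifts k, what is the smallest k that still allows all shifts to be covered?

5

With 4 clerks and 19 worker-slots to fill, someone must work at least ⌈19/4⌉ = 5 shifts, so k ≥ 5.
k = 5 works: Aug 18→Vasquez+Kahale, Aug 19→Nakamura+Dana, Aug 20→Vasquez+Kahale, Aug 21→Nakamura+Kahale, Aug 22→Vasquez, Aug 23→Nakamura, Aug 24→Vasquez, Aug 25→Nakamura, Aug 26→Dana+Kahale, Aug 27→Dana, Aug 28→Nakamura+Dana, Aug 29→Dana+Kahale.
Loads: Nakamura 5, Dana 5, Vasquez 4, Kahale 5 — all ≤ 5.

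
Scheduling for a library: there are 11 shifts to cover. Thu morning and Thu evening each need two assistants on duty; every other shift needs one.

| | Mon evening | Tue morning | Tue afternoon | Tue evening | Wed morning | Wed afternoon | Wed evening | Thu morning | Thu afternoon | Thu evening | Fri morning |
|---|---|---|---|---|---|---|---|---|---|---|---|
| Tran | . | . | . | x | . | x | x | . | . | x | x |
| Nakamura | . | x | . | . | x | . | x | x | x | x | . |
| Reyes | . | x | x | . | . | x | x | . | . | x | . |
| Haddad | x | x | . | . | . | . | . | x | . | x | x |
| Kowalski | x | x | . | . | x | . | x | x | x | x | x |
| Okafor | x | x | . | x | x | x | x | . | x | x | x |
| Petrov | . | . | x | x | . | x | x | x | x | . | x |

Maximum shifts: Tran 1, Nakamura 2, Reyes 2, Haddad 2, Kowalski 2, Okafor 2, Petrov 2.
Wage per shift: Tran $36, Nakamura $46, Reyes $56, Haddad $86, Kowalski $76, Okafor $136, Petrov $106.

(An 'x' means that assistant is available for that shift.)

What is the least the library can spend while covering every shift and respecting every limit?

Picking the cheapest available assistant for each shift independently would cost $618, but that ignores the shift limits.
An optimal schedule: Mon evening→Haddad, Tue morning→Haddad, Tue afternoon→Reyes, Tue evening→Tran, Wed morning→Nakamura, Wed afternoon→Reyes, Wed evening→Petrov, Thu morning→Kowalski+Petrov, Thu afternoon→Nakamura, Thu evening→Kowalski+Okafor, Fri morning→Okafor.
Total: 86 + 86 + 56 + 36 + 46 + 56 + 106 + 76 + 106 + 46 + 76 + 136 + 136 = $1048.

$1048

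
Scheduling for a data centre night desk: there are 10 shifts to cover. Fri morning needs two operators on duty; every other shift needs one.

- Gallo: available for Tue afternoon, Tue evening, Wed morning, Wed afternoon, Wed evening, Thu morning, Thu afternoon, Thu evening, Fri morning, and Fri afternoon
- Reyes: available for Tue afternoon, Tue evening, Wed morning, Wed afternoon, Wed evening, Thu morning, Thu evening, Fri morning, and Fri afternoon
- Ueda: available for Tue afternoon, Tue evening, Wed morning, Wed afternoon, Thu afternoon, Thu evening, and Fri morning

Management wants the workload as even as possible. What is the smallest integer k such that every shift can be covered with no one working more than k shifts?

4

With 3 operators and 11 worker-slots to fill, someone must work at least ⌈11/3⌉ = 4 shifts, so k ≥ 4.
k = 4 works: Tue afternoon→Reyes, Tue evening→Reyes, Wed morning→Reyes, Wed afternoon→Ueda, Wed evening→Gallo, Thu morning→Gallo, Thu afternoon→Gallo, Thu evening→Ueda, Fri morning→Reyes+Ueda, Fri afternoon→Gallo.
Loads: Gallo 4, Reyes 4, Ueda 3 — all ≤ 4.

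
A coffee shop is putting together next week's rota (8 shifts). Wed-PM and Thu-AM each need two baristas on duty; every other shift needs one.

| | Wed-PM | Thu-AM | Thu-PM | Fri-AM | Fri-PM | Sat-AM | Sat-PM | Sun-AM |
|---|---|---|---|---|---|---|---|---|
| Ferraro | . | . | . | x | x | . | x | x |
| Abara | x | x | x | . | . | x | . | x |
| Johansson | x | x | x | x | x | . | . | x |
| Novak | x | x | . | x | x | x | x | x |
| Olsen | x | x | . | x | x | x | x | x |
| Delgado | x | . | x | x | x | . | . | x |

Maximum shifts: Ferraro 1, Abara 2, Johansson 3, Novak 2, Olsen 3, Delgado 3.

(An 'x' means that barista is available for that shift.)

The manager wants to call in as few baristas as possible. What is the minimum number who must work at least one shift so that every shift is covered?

10 slots to fill and no one can take more than 3, so at least ⌈10/3⌉ = 4 baristas are needed.
Ferraro, Johansson, Olsen, and Delgado alone can cover everything: Wed-PM→Johansson+Olsen, Thu-AM→Johansson+Olsen, Thu-PM→Johansson, Fri-AM→Delgado, Fri-PM→Delgado, Sat-AM→Olsen, Sat-PM→Ferraro, Sun-AM→Delgado.

4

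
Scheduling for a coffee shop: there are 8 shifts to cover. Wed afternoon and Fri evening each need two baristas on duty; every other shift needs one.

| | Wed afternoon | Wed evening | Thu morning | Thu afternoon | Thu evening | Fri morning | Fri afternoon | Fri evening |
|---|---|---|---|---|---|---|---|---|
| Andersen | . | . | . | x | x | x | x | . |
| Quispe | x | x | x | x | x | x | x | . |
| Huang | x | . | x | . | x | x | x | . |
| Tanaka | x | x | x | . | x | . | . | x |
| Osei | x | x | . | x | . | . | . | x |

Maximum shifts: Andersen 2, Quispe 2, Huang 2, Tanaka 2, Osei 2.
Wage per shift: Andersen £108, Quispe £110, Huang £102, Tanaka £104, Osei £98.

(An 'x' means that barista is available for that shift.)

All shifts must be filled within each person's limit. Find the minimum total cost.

Fri evening can only be covered by Tanaka and Osei, so that assignment is forced.
Picking the cheapest available barista for each shift independently would cost £1006, but that ignores the shift limits.
An optimal schedule: Wed afternoon→Tanaka+Osei, Wed evening→Quispe, Thu morning→Quispe, Thu afternoon→Andersen, Thu evening→Huang, Fri morning→Andersen, Fri afternoon→Huang, Fri evening→Tanaka+Osei.
Total: 104 + 98 + 110 + 110 + 108 + 102 + 108 + 102 + 104 + 98 = £1044.

£1044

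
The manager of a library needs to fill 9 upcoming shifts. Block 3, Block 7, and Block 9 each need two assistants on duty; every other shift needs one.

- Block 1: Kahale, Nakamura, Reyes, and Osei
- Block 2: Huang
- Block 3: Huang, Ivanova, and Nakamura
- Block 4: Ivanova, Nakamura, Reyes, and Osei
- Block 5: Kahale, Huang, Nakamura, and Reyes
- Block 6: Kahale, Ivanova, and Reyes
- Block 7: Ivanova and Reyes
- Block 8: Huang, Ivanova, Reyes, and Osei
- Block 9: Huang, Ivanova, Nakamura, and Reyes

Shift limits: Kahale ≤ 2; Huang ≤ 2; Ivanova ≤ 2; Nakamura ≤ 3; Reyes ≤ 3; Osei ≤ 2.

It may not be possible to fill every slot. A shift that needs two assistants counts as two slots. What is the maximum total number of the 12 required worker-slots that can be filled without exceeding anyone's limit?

Total capacity across all assistants is 2+2+2+3+3+2 = 14, and 12 slots are needed, so at most 12 can be filled.
An assignment achieving 12: Block 1→Kahale, Block 2→Huang, Block 3→Huang+Ivanova, Block 4→Nakamura, Block 5→Nakamura, Block 6→Kahale, Block 7→Ivanova+Reyes, Block 8→Reyes, Block 9→Nakamura+Reyes.
Loads: Kahale 2/2, Huang 2/2, Ivanova 2/2, Nakamura 3/3, Reyes 3/3, Osei 0/2.

12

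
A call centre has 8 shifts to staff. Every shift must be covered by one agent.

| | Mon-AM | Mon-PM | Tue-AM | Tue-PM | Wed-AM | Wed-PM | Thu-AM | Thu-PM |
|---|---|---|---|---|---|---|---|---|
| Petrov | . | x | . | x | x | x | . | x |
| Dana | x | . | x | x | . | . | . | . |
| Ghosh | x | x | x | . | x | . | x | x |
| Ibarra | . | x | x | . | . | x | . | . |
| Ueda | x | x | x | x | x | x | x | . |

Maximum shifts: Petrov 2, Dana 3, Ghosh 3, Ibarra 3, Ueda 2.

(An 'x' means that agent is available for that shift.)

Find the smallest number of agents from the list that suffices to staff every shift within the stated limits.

8 slots to fill and no one can take more than 3, so at least ⌈8/3⌉ = 3 agents are needed.
Petrov, Dana, and Ghosh alone can cover everything: Mon-AM→Dana, Mon-PM→Petrov, Tue-AM→Dana, Tue-PM→Dana, Wed-AM→Ghosh, Wed-PM→Petrov, Thu-AM→Ghosh, Thu-PM→Ghosh.

3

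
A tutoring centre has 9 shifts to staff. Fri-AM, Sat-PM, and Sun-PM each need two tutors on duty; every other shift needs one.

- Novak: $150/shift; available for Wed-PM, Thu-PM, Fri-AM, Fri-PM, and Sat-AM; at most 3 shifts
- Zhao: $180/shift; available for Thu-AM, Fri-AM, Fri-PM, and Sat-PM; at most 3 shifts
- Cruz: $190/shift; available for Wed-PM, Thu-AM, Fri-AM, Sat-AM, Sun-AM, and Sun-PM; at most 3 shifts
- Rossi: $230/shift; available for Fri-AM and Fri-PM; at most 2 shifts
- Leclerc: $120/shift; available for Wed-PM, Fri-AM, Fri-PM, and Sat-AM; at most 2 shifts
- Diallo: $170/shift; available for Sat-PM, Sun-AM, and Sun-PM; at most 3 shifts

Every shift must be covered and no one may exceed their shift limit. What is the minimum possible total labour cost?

$1930

Thu-PM can only be covered by Novak, so that assignment is forced.
Sat-PM can only be covered by Zhao and Diallo, so that assignment is forced.
Sun-PM can only be covered by Cruz and Diallo, so that assignment is forced.
Picking the cheapest available tutor for each shift independently would cost $1840, but that ignores the shift limits.
An optimal schedule: Wed-PM→Leclerc, Thu-AM→Zhao, Thu-PM→Novak, Fri-AM→Novak+Zhao, Fri-PM→Novak, Sat-AM→Leclerc, Sat-PM→Diallo+Zhao, Sun-AM→Diallo, Sun-PM→Diallo+Cruz.
Total: 120 + 180 + 150 + 150 + 180 + 150 + 120 + 170 + 180 + 170 + 170 + 190 = $1930.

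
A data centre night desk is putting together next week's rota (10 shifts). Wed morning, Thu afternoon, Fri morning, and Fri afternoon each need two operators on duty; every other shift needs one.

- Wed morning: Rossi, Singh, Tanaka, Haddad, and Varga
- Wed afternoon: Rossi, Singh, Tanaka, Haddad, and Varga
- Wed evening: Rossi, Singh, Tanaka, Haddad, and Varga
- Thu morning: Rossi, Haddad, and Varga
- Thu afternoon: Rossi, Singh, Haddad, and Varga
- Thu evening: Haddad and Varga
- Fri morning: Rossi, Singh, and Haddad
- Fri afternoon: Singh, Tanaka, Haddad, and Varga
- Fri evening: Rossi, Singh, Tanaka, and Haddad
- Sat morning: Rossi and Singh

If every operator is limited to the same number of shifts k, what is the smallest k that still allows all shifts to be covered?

With 5 operators and 14 worker-slots to fill, someone must work at least ⌈14/5⌉ = 3 shifts, so k ≥ 3.
k = 3 works: Wed morning→Tanaka+Varga, Wed afternoon→Singh, Wed evening→Tanaka, Thu morning→Rossi, Thu afternoon→Haddad+Varga, Thu evening→Haddad, Fri morning→Rossi+Singh, Fri afternoon→Tanaka+Haddad, Fri evening→Singh, Sat morning→Rossi.
Loads: Rossi 3, Singh 3, Tanaka 3, Haddad 3, Varga 2 — all ≤ 3.

3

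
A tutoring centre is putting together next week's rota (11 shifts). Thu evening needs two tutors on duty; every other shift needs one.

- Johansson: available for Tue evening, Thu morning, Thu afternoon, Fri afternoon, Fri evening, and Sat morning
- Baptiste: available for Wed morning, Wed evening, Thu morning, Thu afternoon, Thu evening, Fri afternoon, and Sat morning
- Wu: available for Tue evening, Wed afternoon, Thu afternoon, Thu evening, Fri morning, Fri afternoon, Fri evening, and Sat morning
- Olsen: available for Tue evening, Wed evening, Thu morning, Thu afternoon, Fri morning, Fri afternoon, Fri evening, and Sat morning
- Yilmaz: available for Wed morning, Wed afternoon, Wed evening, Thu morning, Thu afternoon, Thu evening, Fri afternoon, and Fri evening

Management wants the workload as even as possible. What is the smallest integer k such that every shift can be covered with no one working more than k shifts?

3

With 5 tutors and 12 worker-slots to fill, someone must work at least ⌈12/5⌉ = 3 shifts, so k ≥ 3.
k = 3 works: Tue evening→Johansson, Wed morning→Baptiste, Wed afternoon→Wu, Wed evening→Baptiste, Thu morning→Johansson, Thu afternoon→Olsen, Thu evening→Baptiste+Wu, Fri morning→Wu, Fri afternoon→Olsen, Fri evening→Johansson, Sat morning→Olsen.
Loads: Johansson 3, Baptiste 3, Wu 3, Olsen 3, Yilmaz 0 — all ≤ 3.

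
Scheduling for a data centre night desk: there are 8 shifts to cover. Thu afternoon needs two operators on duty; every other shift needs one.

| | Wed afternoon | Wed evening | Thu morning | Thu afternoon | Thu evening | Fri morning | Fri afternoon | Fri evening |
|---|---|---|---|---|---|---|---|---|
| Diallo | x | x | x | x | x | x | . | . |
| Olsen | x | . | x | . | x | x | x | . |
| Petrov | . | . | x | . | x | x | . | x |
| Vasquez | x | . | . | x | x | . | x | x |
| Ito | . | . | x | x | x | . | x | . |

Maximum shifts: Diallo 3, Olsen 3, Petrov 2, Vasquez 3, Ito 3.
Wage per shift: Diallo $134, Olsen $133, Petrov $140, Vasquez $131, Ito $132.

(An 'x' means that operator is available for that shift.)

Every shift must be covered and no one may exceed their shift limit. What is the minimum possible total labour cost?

$1189

Wed evening can only be covered by Diallo, so that assignment is forced.
Picking the cheapest available operator for each shift independently would cost $1186, but that ignores the shift limits.
An optimal schedule: Wed afternoon→Vasquez, Wed evening→Diallo, Thu morning→Ito, Thu afternoon→Vasquez+Ito, Thu evening→Olsen, Fri morning→Olsen, Fri afternoon→Ito, Fri evening→Vasquez.
Total: 131 + 134 + 132 + 131 + 132 + 133 + 133 + 132 + 131 = $1189.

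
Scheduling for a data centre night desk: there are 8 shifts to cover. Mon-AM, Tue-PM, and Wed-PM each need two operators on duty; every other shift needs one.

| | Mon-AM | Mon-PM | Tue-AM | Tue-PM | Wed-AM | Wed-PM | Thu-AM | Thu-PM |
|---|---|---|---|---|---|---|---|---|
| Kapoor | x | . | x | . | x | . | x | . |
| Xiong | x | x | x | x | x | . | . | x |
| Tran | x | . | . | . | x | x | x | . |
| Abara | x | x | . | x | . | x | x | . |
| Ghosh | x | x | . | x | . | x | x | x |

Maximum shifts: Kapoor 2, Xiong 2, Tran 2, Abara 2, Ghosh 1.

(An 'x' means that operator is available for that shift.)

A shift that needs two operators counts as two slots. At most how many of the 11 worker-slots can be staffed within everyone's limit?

Total capacity across all operators is 2+2+2+2+1 = 9, and 11 slots are needed, so at most 9 can be filled.
An assignment achieving 9: Mon-PM→Xiong, Tue-AM→Kapoor, Tue-PM→Abara+Ghosh, Wed-AM→Kapoor, Wed-PM→Tran+Abara, Thu-AM→Tran, Thu-PM→Xiong.
Loads: Kapoor 2/2, Xiong 2/2, Tran 2/2, Abara 2/2, Ghosh 1/1.

9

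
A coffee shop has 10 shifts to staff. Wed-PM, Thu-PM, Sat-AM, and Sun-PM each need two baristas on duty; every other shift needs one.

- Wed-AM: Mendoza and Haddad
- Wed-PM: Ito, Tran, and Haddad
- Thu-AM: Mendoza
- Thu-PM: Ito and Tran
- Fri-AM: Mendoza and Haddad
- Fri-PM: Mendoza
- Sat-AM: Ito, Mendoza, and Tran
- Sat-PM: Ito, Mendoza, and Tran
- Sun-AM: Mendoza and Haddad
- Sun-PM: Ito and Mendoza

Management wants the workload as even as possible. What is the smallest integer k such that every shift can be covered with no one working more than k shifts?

4

With 4 baristas and 14 worker-slots to fill, someone must work at least ⌈14/4⌉ = 4 shifts, so k ≥ 4.
k = 4 works: Wed-AM→Mendoza, Wed-PM→Ito+Tran, Thu-AM→Mendoza, Thu-PM→Ito+Tran, Fri-AM→Haddad, Fri-PM→Mendoza, Sat-AM→Ito+Tran, Sat-PM→Tran, Sun-AM→Haddad, Sun-PM→Ito+Mendoza.
Loads: Ito 4, Mendoza 4, Tran 4, Haddad 2 — all ≤ 4.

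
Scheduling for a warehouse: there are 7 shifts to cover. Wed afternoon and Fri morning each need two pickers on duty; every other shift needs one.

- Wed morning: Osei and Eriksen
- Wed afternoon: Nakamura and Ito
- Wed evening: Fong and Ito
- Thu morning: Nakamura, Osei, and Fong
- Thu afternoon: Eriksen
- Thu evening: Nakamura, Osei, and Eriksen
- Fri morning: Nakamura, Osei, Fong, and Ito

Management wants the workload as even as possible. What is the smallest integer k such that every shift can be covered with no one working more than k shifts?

With 5 pickers and 9 worker-slots to fill, someone must work at least ⌈9/5⌉ = 2 shifts, so k ≥ 2.
k = 2 works: Wed morning→Osei, Wed afternoon→Nakamura+Ito, Wed evening→Fong, Thu morning→Nakamura, Thu afternoon→Eriksen, Thu evening→Osei, Fri morning→Fong+Ito.
Loads: Nakamura 2, Osei 2, Fong 2, Eriksen 1, Ito 2 — all ≤ 2.

2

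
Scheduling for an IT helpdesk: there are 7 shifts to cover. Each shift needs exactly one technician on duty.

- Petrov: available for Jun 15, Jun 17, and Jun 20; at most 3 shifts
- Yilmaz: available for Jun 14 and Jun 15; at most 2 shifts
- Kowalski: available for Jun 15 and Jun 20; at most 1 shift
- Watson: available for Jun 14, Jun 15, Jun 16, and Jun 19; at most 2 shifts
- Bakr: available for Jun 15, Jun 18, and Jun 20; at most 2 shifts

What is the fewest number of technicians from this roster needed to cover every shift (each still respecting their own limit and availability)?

7 slots to fill and no one can take more than 3, so at least ⌈7/3⌉ = 3 technicians are needed.
No set of 3 technicians can cover every shift (each such set leaves at least one shift with no one available or exceeds a cap).
Petrov, Yilmaz, Watson, and Bakr alone can cover everything: Jun 14→Yilmaz, Jun 15→Petrov, Jun 16→Watson, Jun 17→Petrov, Jun 18→Bakr, Jun 19→Watson, Jun 20→Petrov.

4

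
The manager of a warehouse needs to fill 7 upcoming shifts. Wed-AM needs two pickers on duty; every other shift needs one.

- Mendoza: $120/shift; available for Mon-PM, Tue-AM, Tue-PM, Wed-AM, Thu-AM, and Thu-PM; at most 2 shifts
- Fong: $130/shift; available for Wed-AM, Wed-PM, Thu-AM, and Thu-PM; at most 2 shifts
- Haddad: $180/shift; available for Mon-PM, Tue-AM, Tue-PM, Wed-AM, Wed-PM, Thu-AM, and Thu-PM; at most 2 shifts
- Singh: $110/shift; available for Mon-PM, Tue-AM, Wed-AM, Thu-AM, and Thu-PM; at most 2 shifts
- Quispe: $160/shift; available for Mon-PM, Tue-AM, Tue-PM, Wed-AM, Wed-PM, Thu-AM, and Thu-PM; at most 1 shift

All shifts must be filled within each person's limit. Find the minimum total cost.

$1060

Picking the cheapest available picker for each shift independently would cost $920, but that ignores the shift limits.
An optimal schedule: Mon-PM→Singh, Tue-AM→Singh, Tue-PM→Mendoza, Wed-AM→Quispe+Haddad, Wed-PM→Fong, Thu-AM→Mendoza, Thu-PM→Fong.
Total: 110 + 110 + 120 + 160 + 180 + 130 + 120 + 130 = $1060.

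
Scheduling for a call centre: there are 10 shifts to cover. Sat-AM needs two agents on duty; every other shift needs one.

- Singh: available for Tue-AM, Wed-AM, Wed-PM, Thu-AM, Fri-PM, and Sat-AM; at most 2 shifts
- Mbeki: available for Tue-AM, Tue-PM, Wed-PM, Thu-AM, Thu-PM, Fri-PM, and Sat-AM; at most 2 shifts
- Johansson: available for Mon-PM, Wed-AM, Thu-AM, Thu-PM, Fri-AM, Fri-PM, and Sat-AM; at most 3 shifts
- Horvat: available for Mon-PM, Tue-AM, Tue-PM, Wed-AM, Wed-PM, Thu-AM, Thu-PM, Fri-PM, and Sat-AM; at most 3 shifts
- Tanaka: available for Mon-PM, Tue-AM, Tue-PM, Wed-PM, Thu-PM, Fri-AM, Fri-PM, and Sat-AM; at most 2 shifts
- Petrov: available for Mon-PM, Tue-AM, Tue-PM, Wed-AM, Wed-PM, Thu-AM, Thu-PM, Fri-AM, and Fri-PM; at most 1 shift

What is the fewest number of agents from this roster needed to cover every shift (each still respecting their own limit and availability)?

11 slots to fill and no one can take more than 3, so at least ⌈11/3⌉ = 4 agents are needed.
Any 4 agents together have capacity at most 3+3+2+2 = 10 < 11 slots, so 4 can never suffice.
Singh, Mbeki, Johansson, Horvat, and Tanaka alone can cover everything: Mon-PM→Johansson, Tue-AM→Singh, Tue-PM→Mbeki, Wed-AM→Singh, Wed-PM→Mbeki, Thu-AM→Johansson, Thu-PM→Horvat, Fri-AM→Johansson, Fri-PM→Horvat, Sat-AM→Horvat+Tanaka.

5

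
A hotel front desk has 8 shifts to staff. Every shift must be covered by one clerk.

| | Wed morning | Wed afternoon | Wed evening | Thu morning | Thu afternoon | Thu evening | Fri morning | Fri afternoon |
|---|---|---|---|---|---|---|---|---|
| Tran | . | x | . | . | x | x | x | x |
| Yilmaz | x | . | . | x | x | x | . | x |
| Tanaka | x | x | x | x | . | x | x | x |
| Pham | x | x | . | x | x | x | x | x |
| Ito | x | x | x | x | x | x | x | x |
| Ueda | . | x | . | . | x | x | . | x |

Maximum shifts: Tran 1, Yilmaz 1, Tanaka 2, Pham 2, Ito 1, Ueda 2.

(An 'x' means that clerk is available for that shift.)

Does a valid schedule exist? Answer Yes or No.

Yes

One valid schedule: Wed morning→Yilmaz, Wed afternoon→Pham, Wed evening→Tanaka, Thu morning→Tanaka, Thu afternoon→Pham, Thu evening→Ito, Fri morning→Tran, Fri afternoon→Ueda.
Loads: Tran 1/1, Yilmaz 1/1, Tanaka 2/2, Pham 2/2, Ito 1/1, Ueda 1/2 — all within limits.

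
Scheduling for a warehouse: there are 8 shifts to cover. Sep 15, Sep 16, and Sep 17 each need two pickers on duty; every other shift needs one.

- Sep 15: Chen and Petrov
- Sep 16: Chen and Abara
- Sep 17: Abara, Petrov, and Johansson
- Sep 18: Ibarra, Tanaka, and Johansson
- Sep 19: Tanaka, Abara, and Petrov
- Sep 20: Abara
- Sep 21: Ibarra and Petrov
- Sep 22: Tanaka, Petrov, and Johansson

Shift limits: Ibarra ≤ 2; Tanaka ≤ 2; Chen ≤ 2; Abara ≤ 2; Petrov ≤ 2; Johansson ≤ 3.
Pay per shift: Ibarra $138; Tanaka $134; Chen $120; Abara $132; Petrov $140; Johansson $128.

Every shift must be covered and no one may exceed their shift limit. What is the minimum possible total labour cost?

$1440

Sep 15 can only be covered by Chen and Petrov, so that assignment is forced.
Sep 16 can only be covered by Chen and Abara, so that assignment is forced.
Sep 20 can only be covered by Abara, so that assignment is forced.
Picking the cheapest available picker for each shift independently would cost $1430, but that ignores the shift limits.
An optimal schedule: Sep 15→Chen+Petrov, Sep 16→Chen+Abara, Sep 17→Johansson+Petrov, Sep 18→Johansson, Sep 19→Tanaka, Sep 20→Abara, Sep 21→Ibarra, Sep 22→Johansson.
Total: 120 + 140 + 120 + 132 + 128 + 140 + 128 + 134 + 132 + 138 + 128 = $1440.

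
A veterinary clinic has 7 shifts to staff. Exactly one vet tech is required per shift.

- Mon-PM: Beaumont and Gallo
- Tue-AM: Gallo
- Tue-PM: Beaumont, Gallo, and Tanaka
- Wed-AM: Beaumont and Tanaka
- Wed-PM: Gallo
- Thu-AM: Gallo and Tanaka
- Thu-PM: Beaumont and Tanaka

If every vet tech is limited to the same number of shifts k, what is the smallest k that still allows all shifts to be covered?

3

With 3 vet techs and 7 worker-slots to fill, someone must work at least ⌈7/3⌉ = 3 shifts, so k ≥ 3.
k = 3 works: Mon-PM→Beaumont, Tue-AM→Gallo, Tue-PM→Tanaka, Wed-AM→Beaumont, Wed-PM→Gallo, Thu-AM→Gallo, Thu-PM→Beaumont.
Loads: Beaumont 3, Gallo 3, Tanaka 1 — all ≤ 3.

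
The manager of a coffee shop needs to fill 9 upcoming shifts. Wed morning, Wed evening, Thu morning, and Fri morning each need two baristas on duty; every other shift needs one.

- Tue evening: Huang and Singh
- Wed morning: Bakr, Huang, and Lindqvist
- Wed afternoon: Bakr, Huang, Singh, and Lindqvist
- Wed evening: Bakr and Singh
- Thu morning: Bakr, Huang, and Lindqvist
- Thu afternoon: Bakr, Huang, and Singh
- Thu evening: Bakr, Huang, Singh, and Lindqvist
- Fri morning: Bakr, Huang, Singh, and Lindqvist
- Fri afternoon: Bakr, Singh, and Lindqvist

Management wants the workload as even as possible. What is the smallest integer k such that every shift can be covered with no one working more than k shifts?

With 4 baristas and 13 worker-slots to fill, someone must work at least ⌈13/4⌉ = 4 shifts, so k ≥ 4.
k = 4 works: Tue evening→Huang, Wed morning→Bakr+Huang, Wed afternoon→Huang, Wed evening→Bakr+Singh, Thu morning→Bakr+Huang, Thu afternoon→Bakr, Thu evening→Singh, Fri morning→Singh+Lindqvist, Fri afternoon→Singh.
Loads: Bakr 4, Huang 4, Singh 4, Lindqvist 1 — all ≤ 4.

4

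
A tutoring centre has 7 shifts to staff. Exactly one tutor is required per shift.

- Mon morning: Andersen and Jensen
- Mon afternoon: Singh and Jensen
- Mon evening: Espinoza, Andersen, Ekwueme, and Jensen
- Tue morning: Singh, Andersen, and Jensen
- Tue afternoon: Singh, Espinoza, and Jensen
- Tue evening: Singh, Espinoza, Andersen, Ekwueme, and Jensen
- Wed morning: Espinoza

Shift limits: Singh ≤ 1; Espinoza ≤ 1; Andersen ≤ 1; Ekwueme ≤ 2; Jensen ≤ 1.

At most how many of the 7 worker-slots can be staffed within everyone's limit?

Total capacity across all tutors is 1+1+1+2+1 = 6, and 7 slots are needed, so at most 6 can be filled.
An assignment achieving 6: Mon morning→Andersen, Mon afternoon→Singh, Mon evening→Ekwueme, Tue morning→Jensen, Tue evening→Ekwueme, Wed morning→Espinoza.
Loads: Singh 1/1, Espinoza 1/1, Andersen 1/1, Ekwueme 2/2, Jensen 1/1.

6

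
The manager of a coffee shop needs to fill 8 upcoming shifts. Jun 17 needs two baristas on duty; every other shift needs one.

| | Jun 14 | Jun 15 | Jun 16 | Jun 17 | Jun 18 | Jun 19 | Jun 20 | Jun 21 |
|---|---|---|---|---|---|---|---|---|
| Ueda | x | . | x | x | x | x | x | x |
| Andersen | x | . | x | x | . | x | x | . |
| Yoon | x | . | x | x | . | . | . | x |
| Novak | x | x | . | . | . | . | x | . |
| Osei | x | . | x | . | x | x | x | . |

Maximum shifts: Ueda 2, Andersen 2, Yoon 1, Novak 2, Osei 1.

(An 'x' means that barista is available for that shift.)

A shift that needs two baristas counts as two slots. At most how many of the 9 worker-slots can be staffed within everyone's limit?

8

Total capacity across all baristas is 2+2+1+2+1 = 8, and 9 slots are needed, so at most 8 can be filled.
An assignment achieving 8: Jun 15→Novak, Jun 16→Osei, Jun 17→Andersen+Yoon, Jun 18→Ueda, Jun 19→Andersen, Jun 20→Novak, Jun 21→Ueda.
Loads: Ueda 2/2, Andersen 2/2, Yoon 1/1, Novak 2/2, Osei 1/1.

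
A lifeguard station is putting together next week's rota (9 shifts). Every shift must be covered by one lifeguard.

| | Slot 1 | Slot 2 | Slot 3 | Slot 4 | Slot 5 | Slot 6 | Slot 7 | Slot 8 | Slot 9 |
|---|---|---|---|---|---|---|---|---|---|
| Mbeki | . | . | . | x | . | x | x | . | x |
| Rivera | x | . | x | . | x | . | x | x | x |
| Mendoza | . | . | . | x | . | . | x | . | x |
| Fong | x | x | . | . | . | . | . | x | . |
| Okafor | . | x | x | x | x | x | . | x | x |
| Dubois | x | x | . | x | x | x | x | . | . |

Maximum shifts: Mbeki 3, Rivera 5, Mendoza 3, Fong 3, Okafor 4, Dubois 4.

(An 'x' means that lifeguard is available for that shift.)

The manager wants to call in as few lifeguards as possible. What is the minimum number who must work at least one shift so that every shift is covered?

2

9 slots to fill and no one can take more than 5, so at least ⌈9/5⌉ = 2 lifeguards are needed.
Rivera and Okafor alone can cover everything: Slot 1→Rivera, Slot 2→Okafor, Slot 3→Rivera, Slot 4→Okafor, Slot 5→Rivera, Slot 6→Okafor, Slot 7→Rivera, Slot 8→Rivera, Slot 9→Okafor.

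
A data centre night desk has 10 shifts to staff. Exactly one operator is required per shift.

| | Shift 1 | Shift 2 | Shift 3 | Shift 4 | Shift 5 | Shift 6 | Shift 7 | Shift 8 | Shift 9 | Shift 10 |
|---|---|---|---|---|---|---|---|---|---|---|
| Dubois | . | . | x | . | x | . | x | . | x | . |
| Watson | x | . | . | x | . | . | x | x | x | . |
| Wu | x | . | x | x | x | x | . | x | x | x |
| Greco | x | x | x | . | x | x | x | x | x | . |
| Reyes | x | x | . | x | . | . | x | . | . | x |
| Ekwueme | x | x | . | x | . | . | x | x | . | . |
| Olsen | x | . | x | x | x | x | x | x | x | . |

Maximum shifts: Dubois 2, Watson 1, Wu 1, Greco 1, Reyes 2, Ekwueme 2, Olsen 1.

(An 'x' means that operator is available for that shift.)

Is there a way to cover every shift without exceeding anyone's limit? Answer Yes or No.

One valid schedule: Shift 1→Reyes, Shift 2→Greco, Shift 3→Dubois, Shift 4→Reyes, Shift 5→Dubois, Shift 6→Olsen, Shift 7→Ekwueme, Shift 8→Ekwueme, Shift 9→Watson, Shift 10→Wu.
Loads: Dubois 2/2, Watson 1/1, Wu 1/1, Greco 1/1, Reyes 2/2, Ekwueme 2/2, Olsen 1/1 — all within limits.

Yes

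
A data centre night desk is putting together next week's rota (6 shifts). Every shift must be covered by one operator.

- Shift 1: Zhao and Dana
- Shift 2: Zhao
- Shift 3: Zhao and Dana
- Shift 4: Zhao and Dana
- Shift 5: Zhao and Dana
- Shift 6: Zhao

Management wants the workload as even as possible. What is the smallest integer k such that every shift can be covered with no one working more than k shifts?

3

With 2 operators and 6 worker-slots to fill, someone must work at least ⌈6/2⌉ = 3 shifts, so k ≥ 3.
k = 3 works: Shift 1→Zhao, Shift 2→Zhao, Shift 3→Dana, Shift 4→Dana, Shift 5→Dana, Shift 6→Zhao.
Loads: Zhao 3, Dana 3 — all ≤ 3.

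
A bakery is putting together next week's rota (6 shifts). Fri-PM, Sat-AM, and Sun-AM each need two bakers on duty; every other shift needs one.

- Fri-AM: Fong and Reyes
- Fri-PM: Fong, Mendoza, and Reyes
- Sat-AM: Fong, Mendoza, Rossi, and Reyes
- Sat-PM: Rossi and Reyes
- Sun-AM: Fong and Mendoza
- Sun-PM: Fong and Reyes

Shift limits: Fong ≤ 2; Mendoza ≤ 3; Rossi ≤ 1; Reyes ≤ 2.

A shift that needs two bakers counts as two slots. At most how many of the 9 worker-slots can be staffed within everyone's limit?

8

Total capacity across all bakers is 2+3+1+2 = 8, and 9 slots are needed, so at most 8 can be filled.
An assignment achieving 8: Fri-AM→Fong, Fri-PM→Mendoza+Reyes, Sat-AM→Mendoza, Sat-PM→Rossi, Sun-AM→Fong+Mendoza, Sun-PM→Reyes.
Loads: Fong 2/2, Mendoza 3/3, Rossi 1/1, Reyes 2/2.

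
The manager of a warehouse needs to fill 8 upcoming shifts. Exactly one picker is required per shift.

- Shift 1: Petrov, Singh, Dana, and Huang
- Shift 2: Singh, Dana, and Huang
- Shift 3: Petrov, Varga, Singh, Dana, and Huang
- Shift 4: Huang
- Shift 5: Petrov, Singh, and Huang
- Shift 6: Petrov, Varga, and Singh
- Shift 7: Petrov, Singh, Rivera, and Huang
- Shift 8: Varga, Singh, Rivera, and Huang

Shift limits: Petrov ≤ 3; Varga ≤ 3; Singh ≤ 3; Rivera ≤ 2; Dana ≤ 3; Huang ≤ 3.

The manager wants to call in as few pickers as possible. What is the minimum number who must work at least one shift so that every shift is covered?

3

8 slots to fill and no one can take more than 3, so at least ⌈8/3⌉ = 3 pickers are needed.
Petrov, Varga, and Huang alone can cover everything: Shift 1→Petrov, Shift 2→Huang, Shift 3→Varga, Shift 4→Huang, Shift 5→Petrov, Shift 6→Petrov, Shift 7→Huang, Shift 8→Varga.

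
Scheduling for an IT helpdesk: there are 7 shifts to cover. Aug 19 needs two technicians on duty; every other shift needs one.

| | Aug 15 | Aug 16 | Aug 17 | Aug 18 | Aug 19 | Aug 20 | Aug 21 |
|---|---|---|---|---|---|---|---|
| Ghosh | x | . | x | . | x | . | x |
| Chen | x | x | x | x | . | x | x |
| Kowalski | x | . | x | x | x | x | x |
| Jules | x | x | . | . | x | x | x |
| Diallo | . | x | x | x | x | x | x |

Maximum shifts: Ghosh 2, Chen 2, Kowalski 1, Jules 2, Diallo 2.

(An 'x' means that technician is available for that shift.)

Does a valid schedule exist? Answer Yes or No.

Yes

One valid schedule: Aug 15→Ghosh, Aug 16→Chen, Aug 17→Ghosh, Aug 18→Chen, Aug 19→Jules+Diallo, Aug 20→Kowalski, Aug 21→Jules.
Loads: Ghosh 2/2, Chen 2/2, Kowalski 1/1, Jules 2/2, Diallo 1/2 — all within limits.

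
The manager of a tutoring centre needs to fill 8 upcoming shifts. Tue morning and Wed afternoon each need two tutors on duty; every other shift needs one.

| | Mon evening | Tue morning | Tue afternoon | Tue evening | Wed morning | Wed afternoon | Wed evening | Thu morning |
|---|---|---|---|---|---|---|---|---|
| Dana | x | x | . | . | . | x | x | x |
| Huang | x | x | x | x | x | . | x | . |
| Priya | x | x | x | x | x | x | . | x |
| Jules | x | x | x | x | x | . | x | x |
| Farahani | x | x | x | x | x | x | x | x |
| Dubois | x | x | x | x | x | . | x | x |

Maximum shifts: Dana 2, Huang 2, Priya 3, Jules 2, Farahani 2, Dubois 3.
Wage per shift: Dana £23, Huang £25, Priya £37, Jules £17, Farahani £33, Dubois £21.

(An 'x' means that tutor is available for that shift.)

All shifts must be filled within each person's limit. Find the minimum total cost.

Picking the cheapest available tutor for each shift independently would cost £196, but that ignores the shift limits.
An optimal schedule: Mon evening→Huang, Tue morning→Dana+Huang, Tue afternoon→Jules, Tue evening→Jules, Wed morning→Dubois, Wed afternoon→Dana+Farahani, Wed evening→Dubois, Thu morning→Dubois.
Total: 25 + 23 + 25 + 17 + 17 + 21 + 23 + 33 + 21 + 21 = £226.

£226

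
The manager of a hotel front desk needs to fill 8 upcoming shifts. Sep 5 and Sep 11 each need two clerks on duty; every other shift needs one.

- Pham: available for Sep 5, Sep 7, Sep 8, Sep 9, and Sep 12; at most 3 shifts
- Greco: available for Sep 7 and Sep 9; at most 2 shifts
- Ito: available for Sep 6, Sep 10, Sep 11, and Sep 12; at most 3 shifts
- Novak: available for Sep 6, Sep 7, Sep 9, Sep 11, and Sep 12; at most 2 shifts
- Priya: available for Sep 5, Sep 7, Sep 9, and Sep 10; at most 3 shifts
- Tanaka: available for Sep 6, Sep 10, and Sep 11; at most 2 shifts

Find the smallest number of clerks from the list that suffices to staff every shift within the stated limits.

10 slots to fill and no one can take more than 3, so at least ⌈10/3⌉ = 4 clerks are needed.
Pham, Ito, Novak, and Priya alone can cover everything: Sep 5→Pham+Priya, Sep 6→Ito, Sep 7→Pham, Sep 8→Pham, Sep 9→Priya, Sep 10→Ito, Sep 11→Ito+Novak, Sep 12→Novak.

4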